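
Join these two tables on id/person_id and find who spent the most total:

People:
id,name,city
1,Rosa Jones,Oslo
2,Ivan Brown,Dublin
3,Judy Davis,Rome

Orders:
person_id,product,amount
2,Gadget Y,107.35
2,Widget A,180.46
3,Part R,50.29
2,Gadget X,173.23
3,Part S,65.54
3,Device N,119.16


Join on: people.id = orders.person_id

Joined rows:
  Ivan Brown (Dublin) bought Gadget Y for $107.35
  Ivan Brown (Dublin) bought Widget A for $180.46
  Judy Davis (Rome) bought Part R for $50.29
  Ivan Brown (Dublin) bought Gadget X for $173.23
  Judy Davis (Rome) bought Part S for $65.54
  Judy Davis (Rome) bought Device N for $119.16

Total per person:
  Ivan Brown: $461.04
  Judy Davis: $234.99

Top spender: Ivan Brown ($461.04)

Ivan Brown ($461.04)


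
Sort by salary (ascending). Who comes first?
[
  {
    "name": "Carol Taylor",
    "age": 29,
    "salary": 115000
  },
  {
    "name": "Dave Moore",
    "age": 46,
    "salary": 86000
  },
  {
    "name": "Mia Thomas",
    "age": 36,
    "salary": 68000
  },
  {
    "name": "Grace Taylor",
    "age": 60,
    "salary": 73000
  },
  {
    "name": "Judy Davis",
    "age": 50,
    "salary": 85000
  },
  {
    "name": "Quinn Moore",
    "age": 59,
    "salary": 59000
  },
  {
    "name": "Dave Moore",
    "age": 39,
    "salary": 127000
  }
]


Sort by: salary (ascending)

Sorted order:
  1. Quinn Moore (salary = 59000)
  2. Mia Thomas (salary = 68000)
  3. Grace Taylor (salary = 73000)
  4. Judy Davis (salary = 85000)
  5. Dave Moore (salary = 86000)
  6. Carol Taylor (salary = 115000)
  7. Dave Moore (salary = 127000)

First: Quinn Moore

Quinn Moore


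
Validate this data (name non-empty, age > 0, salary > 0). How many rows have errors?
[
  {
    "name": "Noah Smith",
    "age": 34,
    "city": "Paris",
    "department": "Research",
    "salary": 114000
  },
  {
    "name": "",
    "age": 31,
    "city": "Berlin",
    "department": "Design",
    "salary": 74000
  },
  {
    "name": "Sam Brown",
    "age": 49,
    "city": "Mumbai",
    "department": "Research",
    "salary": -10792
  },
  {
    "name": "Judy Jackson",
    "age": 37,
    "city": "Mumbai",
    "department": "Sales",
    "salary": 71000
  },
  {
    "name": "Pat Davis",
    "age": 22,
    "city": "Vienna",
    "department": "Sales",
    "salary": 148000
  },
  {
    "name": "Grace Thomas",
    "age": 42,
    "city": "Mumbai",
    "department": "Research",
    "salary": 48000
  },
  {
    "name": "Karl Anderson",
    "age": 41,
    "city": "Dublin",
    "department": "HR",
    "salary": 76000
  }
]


Validating 7 records:
Rules: name non-empty, age > 0, salary > 0

  Row 1 (Noah Smith): OK
  Row 2 (???): empty name
  Row 3 (Sam Brown): negative salary: -10792
  Row 4 (Judy Jackson): OK
  Row 5 (Pat Davis): OK
  Row 6 (Grace Thomas): OK
  Row 7 (Karl Anderson): OK

Total errors: 2

2 errors


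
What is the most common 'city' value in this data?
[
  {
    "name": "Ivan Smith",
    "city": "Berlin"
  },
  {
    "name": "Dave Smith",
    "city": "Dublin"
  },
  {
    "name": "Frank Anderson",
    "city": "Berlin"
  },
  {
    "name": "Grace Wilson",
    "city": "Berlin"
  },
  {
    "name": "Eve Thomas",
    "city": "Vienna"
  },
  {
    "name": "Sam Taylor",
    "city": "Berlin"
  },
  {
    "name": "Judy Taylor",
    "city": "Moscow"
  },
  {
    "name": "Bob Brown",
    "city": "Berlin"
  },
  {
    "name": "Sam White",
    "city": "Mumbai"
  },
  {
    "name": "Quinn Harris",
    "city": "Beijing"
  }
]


Counting 'city' values across 10 records:

  Berlin: 5 #####
  Dublin: 1 #
  Vienna: 1 #
  Moscow: 1 #
  Mumbai: 1 #
  Beijing: 1 #

Most common: Berlin (5 times)

Berlin (5 times)


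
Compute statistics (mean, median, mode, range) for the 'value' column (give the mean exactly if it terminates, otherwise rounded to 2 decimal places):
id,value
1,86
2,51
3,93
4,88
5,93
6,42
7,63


Data: [86, 51, 93, 88, 93, 42, 63]
Count: 7
Sum: 516
Mean: 516/7 ≈ 73.71 (rounded to 2 decimal places)
Sorted: [42, 51, 63, 86, 88, 93, 93]
Median: 86.0
Mode: 93 (2 times)
Range: 93 - 42 = 51
Min: 42, Max: 93

mean≈73.71, median=86.0, mode=93, range=51


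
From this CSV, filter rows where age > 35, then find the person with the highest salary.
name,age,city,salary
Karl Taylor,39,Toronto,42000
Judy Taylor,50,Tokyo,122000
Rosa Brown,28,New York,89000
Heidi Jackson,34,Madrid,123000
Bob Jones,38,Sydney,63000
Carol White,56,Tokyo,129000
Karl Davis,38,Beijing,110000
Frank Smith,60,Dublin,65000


Filter: age > 35
Sort by: salary (descending)

Filtered records (6):
  Carol White, age 56, salary $129000
  Judy Taylor, age 50, salary $122000
  Karl Davis, age 38, salary $110000
  Frank Smith, age 60, salary $65000
  Bob Jones, age 38, salary $63000
  Karl Taylor, age 39, salary $42000

Highest salary: Carol White ($129000)

Carol White


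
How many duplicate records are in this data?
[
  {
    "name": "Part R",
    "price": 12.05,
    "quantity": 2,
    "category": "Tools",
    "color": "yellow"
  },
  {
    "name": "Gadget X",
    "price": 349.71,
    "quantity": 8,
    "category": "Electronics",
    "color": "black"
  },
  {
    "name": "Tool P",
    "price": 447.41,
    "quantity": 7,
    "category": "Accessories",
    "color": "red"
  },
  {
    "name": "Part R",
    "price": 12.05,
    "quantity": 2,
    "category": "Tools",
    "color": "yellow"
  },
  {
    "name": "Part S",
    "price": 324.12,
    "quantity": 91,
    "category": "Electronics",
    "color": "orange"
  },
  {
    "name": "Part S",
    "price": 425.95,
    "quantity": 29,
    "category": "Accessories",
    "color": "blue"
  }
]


Checking 6 records for duplicates:

  Row 1: Part R ($12.05, qty 2)
  Row 2: Gadget X ($349.71, qty 8)
  Row 3: Tool P ($447.41, qty 7)
  Row 4: Part R ($12.05, qty 2) <-- DUPLICATE
  Row 5: Part S ($324.12, qty 91)
  Row 6: Part S ($425.95, qty 29)

Duplicates found: 1
Unique records: 5

1 duplicates, 5 unique


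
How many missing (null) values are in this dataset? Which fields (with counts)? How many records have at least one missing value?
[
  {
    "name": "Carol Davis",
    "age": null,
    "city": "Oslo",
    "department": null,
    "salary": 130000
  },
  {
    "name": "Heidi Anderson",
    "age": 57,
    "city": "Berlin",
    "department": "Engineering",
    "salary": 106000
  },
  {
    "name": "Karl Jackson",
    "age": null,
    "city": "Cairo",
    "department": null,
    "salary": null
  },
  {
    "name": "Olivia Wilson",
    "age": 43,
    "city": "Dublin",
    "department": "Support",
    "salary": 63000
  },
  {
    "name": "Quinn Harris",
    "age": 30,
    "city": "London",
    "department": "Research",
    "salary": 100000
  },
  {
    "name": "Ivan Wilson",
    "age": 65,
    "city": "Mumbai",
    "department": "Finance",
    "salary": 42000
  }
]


Checking for missing (null) values in 6 records:

  Carol Davis: age, department
  Heidi Anderson: complete
  Karl Jackson: age, department, salary
  Olivia Wilson: complete
  Quinn Harris: complete
  Ivan Wilson: complete

Per field:
  name: 0 missing
  age: 2 missing
  city: 0 missing
  department: 2 missing
  salary: 1 missing

Total missing values: 5
Records with any missing: 2

5 missing values (age: 2, department: 2, salary: 1); 2 incomplete records


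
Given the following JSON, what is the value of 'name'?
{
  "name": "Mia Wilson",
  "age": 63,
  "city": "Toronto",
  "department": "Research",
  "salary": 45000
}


Looking up field 'name'
Value: Mia Wilson

Mia Wilson


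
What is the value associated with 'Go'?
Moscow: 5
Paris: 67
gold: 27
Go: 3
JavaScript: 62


Looking up key 'Go'
Value: 3

3


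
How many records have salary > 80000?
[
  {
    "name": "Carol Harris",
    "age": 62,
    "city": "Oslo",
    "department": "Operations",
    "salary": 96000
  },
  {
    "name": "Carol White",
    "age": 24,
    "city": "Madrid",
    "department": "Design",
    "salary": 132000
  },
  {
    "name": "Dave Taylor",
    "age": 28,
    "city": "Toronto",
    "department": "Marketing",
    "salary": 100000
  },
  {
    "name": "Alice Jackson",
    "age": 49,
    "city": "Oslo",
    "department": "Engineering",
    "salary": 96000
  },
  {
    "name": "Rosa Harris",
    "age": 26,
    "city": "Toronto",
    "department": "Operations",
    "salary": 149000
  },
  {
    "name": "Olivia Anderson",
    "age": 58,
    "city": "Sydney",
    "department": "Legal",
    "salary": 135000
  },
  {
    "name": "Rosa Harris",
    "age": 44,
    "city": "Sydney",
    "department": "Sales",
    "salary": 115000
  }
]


Data: 7 records
Condition: salary > 80000

Checking each record:
  Carol Harris: 96000 MATCH
  Carol White: 132000 MATCH
  Dave Taylor: 100000 MATCH
  Alice Jackson: 96000 MATCH
  Rosa Harris: 149000 MATCH
  Olivia Anderson: 135000 MATCH
  Rosa Harris: 115000 MATCH

Count: 7

7


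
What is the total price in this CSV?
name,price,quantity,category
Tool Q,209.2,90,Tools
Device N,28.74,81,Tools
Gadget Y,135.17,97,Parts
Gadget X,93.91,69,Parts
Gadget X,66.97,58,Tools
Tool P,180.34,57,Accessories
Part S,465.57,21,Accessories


Computing total price:
Values: [209.2, 28.74, 135.17, 93.91, 66.97, 180.34, 465.57]
Sum = 1179.90

1179.90


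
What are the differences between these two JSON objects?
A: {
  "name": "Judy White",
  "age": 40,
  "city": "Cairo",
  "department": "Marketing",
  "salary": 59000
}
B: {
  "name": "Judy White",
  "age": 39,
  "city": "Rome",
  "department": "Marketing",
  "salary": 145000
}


Comparing each field (in key order):
  name: same
  age: DIFFERENT
  city: DIFFERENT
  department: same
  salary: DIFFERENT
Differences:
  age: 40 -> 39
  city: Cairo -> Rome
  salary: 59000 -> 145000

3 field(s) changed

3 changes: age, city, salary


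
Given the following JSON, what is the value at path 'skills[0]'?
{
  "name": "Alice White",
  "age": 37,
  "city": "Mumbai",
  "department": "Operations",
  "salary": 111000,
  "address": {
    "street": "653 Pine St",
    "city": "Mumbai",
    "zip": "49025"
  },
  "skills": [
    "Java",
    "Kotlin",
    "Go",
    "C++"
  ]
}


Query: skills[0]
Path: skills -> first element
Value: Java

Java


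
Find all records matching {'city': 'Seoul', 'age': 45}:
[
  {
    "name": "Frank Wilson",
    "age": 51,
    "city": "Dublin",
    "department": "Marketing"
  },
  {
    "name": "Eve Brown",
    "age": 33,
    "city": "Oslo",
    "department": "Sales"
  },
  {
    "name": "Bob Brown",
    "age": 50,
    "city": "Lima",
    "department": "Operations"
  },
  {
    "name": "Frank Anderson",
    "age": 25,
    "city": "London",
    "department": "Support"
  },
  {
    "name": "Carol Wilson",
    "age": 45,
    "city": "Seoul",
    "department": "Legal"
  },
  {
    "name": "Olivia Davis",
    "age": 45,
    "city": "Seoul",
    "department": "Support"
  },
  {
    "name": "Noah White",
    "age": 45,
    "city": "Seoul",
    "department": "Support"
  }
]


Search criteria: {'city': 'Seoul', 'age': 45}

Checking 7 records:
  Frank Wilson: {city: Dublin, age: 51}
  Eve Brown: {city: Oslo, age: 33}
  Bob Brown: {city: Lima, age: 50}
  Frank Anderson: {city: London, age: 25}
  Carol Wilson: {city: Seoul, age: 45} <-- MATCH
  Olivia Davis: {city: Seoul, age: 45} <-- MATCH
  Noah White: {city: Seoul, age: 45} <-- MATCH

Matches: ["Carol Wilson", "Olivia Davis", "Noah White"]

["Carol Wilson", "Olivia Davis", "Noah White"]


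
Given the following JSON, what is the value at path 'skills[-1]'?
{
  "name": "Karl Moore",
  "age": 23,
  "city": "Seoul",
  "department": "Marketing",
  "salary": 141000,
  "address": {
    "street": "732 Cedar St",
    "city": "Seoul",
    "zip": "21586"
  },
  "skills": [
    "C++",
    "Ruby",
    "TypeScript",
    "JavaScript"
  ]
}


Query: skills[-1]
Path: skills -> last element
Value: JavaScript

JavaScript


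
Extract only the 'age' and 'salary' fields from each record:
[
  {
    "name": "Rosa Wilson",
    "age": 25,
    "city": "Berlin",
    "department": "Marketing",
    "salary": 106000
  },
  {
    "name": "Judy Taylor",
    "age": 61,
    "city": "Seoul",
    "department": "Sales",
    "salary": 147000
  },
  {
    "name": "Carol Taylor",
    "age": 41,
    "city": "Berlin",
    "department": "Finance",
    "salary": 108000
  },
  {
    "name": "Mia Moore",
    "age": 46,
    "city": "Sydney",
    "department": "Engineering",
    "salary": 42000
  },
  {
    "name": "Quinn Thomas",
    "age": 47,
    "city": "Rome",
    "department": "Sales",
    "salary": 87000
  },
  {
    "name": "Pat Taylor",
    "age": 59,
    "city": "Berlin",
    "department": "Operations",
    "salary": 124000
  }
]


Original: 6 records with fields: name, age, city, department, salary
Keep: ['age', 'salary']
Drop: ['name', 'city', 'department']
Result: 6 records, 2 fields each

[
  {
    "age": 25,
    "salary": 106000
  },
  {
    "age": 61,
    "salary": 147000
  },
  {
    "age": 41,
    "salary": 108000
  },
  {
    "age": 46,
    "salary": 42000
  },
  {
    "age": 47,
    "salary": 87000
  },
  {
    "age": 59,
    "salary": 124000
  }
]


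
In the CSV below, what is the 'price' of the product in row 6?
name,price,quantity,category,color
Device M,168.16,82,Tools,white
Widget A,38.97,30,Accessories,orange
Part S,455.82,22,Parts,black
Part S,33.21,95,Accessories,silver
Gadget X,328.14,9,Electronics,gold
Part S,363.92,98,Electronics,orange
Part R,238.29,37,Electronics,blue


Query: Row 6 ('Part S'), column 'price'
Value: 363.92

363.92


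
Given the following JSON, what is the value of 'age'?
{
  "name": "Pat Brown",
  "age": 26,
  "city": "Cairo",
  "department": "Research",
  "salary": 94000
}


Looking up field 'age'
Value: 26

26


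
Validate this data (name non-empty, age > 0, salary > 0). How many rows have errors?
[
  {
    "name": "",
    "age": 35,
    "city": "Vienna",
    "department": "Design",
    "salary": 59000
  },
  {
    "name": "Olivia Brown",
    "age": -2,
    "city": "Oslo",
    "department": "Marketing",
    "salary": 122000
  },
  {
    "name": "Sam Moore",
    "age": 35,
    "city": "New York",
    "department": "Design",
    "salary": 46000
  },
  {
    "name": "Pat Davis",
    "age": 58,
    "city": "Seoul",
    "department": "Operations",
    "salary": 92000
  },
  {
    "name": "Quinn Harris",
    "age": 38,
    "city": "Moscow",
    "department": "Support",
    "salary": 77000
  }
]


Validating 5 records:
Rules: name non-empty, age > 0, salary > 0

  Row 1 (???): empty name
  Row 2 (Olivia Brown): negative age: -2
  Row 3 (Sam Moore): OK
  Row 4 (Pat Davis): OK
  Row 5 (Quinn Harris): OK

Total errors: 2

2 errors


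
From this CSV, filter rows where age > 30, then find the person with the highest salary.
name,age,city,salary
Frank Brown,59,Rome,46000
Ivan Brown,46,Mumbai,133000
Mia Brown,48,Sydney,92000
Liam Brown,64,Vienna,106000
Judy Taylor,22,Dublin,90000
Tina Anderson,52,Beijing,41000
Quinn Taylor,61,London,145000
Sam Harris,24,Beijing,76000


Filter: age > 30
Sort by: salary (descending)

Filtered records (6):
  Quinn Taylor, age 61, salary $145000
  Ivan Brown, age 46, salary $133000
  Liam Brown, age 64, salary $106000
  Mia Brown, age 48, salary $92000
  Frank Brown, age 59, salary $46000
  Tina Anderson, age 52, salary $41000

Highest salary: Quinn Taylor ($145000)

Quinn Taylor


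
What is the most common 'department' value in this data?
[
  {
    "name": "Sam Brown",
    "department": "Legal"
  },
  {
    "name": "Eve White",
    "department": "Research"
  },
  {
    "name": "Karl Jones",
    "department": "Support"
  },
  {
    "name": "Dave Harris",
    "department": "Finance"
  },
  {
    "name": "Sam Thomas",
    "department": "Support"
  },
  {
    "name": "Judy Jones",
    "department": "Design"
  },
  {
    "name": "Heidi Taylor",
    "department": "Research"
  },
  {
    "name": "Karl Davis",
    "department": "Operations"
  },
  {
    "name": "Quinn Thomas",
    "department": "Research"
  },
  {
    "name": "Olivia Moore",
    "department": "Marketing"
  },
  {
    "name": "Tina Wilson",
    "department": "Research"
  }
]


Counting 'department' values across 11 records:

  Research: 4 ####
  Support: 2 ##
  Legal: 1 #
  Finance: 1 #
  Design: 1 #
  Operations: 1 #
  Marketing: 1 #

Most common: Research (4 times)

Research (4 times)


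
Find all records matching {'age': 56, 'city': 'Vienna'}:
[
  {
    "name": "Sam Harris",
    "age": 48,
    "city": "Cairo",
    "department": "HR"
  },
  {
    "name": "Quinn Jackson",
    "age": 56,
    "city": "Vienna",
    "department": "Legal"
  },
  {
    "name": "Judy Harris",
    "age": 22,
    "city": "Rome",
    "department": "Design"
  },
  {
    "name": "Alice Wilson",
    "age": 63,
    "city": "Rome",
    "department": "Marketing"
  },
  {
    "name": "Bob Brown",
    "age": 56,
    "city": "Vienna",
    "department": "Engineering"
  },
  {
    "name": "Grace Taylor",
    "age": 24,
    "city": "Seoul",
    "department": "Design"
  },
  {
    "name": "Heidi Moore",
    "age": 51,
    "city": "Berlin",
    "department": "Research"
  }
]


Search criteria: {'age': 56, 'city': 'Vienna'}

Checking 7 records:
  Sam Harris: {age: 48, city: Cairo}
  Quinn Jackson: {age: 56, city: Vienna} <-- MATCH
  Judy Harris: {age: 22, city: Rome}
  Alice Wilson: {age: 63, city: Rome}
  Bob Brown: {age: 56, city: Vienna} <-- MATCH
  Grace Taylor: {age: 24, city: Seoul}
  Heidi Moore: {age: 51, city: Berlin}

Matches: ["Quinn Jackson", "Bob Brown"]

["Quinn Jackson", "Bob Brown"]


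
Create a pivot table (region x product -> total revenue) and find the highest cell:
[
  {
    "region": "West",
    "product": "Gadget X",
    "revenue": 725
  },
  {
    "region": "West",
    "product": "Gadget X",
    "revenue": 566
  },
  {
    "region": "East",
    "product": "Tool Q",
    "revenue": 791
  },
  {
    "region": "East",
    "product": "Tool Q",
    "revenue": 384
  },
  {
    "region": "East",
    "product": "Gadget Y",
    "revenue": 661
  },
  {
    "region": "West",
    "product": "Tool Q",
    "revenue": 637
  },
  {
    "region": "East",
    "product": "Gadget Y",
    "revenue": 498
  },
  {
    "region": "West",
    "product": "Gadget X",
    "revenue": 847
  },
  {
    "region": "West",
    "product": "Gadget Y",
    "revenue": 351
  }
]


Pivot: region (rows) x product (columns) -> total revenue

     Gadget X      Gadget Y      Tool Q      
East             0          1159          1175  
West          2138           351           637  

Highest: West / Gadget X = $2138

West / Gadget X = $2138


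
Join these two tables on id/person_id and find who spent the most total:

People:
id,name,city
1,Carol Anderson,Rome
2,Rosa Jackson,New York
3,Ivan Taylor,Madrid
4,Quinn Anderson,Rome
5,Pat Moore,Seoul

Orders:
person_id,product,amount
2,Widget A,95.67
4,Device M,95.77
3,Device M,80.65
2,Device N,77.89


Join on: people.id = orders.person_id

Joined rows:
  Rosa Jackson (New York) bought Widget A for $95.67
  Quinn Anderson (Rome) bought Device M for $95.77
  Ivan Taylor (Madrid) bought Device M for $80.65
  Rosa Jackson (New York) bought Device N for $77.89

Total per person:
  Rosa Jackson: $173.56
  Quinn Anderson: $95.77
  Ivan Taylor: $80.65

Top spender: Rosa Jackson ($173.56)

Rosa Jackson ($173.56)


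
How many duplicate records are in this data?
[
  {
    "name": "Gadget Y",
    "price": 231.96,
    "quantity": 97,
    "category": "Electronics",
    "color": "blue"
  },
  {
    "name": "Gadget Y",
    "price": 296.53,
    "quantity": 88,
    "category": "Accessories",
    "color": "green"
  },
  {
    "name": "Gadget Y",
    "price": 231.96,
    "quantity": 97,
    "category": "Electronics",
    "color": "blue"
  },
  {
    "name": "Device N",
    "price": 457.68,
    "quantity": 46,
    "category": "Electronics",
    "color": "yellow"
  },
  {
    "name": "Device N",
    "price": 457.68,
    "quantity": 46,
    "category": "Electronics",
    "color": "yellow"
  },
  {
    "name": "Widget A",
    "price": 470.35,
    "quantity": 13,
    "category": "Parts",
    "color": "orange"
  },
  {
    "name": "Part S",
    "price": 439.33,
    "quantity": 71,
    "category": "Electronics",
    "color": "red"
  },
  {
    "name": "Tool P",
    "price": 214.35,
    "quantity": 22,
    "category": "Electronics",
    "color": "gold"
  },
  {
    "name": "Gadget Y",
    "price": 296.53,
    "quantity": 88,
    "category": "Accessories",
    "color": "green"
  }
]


Checking 9 records for duplicates:

  Row 1: Gadget Y ($231.96, qty 97)
  Row 2: Gadget Y ($296.53, qty 88)
  Row 3: Gadget Y ($231.96, qty 97) <-- DUPLICATE
  Row 4: Device N ($457.68, qty 46)
  Row 5: Device N ($457.68, qty 46) <-- DUPLICATE
  Row 6: Widget A ($470.35, qty 13)
  Row 7: Part S ($439.33, qty 71)
  Row 8: Tool P ($214.35, qty 22)
  Row 9: Gadget Y ($296.53, qty 88) <-- DUPLICATE

Duplicates found: 3
Unique records: 6

3 duplicates, 6 unique


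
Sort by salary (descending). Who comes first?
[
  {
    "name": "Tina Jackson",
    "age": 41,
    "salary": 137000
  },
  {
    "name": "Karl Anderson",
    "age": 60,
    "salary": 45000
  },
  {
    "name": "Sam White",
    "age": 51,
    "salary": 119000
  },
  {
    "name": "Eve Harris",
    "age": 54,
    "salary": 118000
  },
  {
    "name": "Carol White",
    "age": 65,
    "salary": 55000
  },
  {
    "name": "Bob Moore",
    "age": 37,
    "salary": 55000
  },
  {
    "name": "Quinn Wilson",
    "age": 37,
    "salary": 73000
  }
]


Sort by: salary (descending)

Sorted order:
  1. Tina Jackson (salary = 137000)
  2. Sam White (salary = 119000)
  3. Eve Harris (salary = 118000)
  4. Quinn Wilson (salary = 73000)
  5. Carol White (salary = 55000)
  6. Bob Moore (salary = 55000)
  7. Karl Anderson (salary = 45000)

First: Tina Jackson

Tina Jackson


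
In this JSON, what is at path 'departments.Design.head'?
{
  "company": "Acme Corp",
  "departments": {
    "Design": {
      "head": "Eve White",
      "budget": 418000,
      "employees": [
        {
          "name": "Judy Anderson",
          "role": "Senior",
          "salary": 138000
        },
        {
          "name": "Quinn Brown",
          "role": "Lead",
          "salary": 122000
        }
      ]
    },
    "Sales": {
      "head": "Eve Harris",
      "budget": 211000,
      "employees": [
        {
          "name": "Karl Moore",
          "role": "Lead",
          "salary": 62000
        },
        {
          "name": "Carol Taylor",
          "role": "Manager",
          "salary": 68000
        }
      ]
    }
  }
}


Path: departments.Design.head

Navigate:
  -> departments
  -> Design
  -> head = 'Eve White'

Eve White


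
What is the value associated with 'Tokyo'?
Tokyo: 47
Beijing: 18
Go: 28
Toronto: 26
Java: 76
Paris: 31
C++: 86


Looking up key 'Tokyo'
Value: 47

47


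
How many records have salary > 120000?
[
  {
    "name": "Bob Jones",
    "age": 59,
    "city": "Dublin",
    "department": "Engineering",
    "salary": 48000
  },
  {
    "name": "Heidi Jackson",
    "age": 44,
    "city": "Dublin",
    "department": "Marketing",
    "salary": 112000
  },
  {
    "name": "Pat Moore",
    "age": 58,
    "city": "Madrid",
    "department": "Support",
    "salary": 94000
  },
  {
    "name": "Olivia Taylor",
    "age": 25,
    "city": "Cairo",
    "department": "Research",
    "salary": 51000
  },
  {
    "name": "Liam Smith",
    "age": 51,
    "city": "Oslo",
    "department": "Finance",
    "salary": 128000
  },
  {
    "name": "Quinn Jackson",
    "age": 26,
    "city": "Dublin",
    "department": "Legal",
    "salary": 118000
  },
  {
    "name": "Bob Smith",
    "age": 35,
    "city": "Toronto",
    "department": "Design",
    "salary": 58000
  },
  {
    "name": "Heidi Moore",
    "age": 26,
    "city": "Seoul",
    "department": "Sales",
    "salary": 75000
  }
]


Data: 8 records
Condition: salary > 120000

Checking each record:
  Bob Jones: 48000
  Heidi Jackson: 112000
  Pat Moore: 94000
  Olivia Taylor: 51000
  Liam Smith: 128000 MATCH
  Quinn Jackson: 118000
  Bob Smith: 58000
  Heidi Moore: 75000

Count: 1

1


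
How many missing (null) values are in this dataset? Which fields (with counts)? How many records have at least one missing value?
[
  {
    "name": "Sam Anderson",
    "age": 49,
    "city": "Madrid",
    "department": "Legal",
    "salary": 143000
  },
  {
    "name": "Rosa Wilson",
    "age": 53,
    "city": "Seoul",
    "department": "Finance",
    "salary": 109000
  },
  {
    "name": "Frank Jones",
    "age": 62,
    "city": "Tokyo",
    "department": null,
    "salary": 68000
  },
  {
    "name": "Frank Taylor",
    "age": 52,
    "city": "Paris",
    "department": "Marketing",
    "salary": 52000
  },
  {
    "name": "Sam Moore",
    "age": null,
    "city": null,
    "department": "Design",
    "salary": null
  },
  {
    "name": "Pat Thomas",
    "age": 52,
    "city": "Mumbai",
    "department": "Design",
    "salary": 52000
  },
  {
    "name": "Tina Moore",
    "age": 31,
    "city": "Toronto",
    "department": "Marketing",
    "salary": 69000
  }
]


Checking for missing (null) values in 7 records:

  Sam Anderson: complete
  Rosa Wilson: complete
  Frank Jones: department
  Frank Taylor: complete
  Sam Moore: age, city, salary
  Pat Thomas: complete
  Tina Moore: complete

Per field:
  name: 0 missing
  age: 1 missing
  city: 1 missing
  department: 1 missing
  salary: 1 missing

Total missing values: 4
Records with any missing: 2

4 missing values (age: 1, city: 1, department: 1, salary: 1); 2 incomplete records


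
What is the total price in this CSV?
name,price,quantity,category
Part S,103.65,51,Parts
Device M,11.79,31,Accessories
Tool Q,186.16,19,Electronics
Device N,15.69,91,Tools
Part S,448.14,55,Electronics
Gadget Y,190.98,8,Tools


Computing total price:
Values: [103.65, 11.79, 186.16, 15.69, 448.14, 190.98]
Sum = 956.41

956.41


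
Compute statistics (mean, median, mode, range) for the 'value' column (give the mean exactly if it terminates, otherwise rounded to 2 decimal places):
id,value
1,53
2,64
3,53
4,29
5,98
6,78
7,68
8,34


Data: [53, 64, 53, 29, 98, 78, 68, 34]
Count: 8
Sum: 477
Mean: 477/8 = 59.625
Sorted: [29, 34, 53, 53, 64, 68, 78, 98]
Median: 58.5
Mode: 53 (2 times)
Range: 98 - 29 = 69
Min: 29, Max: 98

mean=59.625, median=58.5, mode=53, range=69


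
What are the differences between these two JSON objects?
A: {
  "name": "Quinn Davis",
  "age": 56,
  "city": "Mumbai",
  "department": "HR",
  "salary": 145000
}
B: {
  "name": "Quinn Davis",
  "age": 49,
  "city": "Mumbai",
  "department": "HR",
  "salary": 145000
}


Comparing each field (in key order):
  name: same
  age: DIFFERENT
  city: same
  department: same
  salary: same
Differences:
  age: 56 -> 49

1 field(s) changed

1 change: age


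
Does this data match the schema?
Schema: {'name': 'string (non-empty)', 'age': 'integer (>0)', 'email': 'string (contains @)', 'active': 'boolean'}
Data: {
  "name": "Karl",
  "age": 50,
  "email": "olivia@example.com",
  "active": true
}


Validating each field against schema:
  name: OK (non-empty string)
  age: OK (positive integer)
  email: OK (string with @)
  active: OK (boolean)

Result: VALID

VALID


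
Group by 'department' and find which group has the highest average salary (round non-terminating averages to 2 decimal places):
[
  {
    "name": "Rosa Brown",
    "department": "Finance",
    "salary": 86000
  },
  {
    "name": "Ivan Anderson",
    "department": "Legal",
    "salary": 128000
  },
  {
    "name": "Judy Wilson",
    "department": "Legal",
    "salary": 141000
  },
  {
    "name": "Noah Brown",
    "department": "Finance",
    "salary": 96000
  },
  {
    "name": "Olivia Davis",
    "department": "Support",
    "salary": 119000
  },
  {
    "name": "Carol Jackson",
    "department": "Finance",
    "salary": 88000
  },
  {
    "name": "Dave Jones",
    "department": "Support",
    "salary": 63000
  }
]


Group by: department

Groups:
  Finance: 3 people, avg salary = 270000/3 = $90000
  Legal: 2 people, avg salary = 269000/2 = $134500
  Support: 2 people, avg salary = 182000/2 = $91000

Highest average salary: Legal ($134500)

Legal ($134500)


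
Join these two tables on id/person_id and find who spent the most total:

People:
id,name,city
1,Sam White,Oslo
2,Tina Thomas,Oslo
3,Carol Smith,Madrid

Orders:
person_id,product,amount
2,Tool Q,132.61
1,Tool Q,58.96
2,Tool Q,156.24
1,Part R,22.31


Join on: people.id = orders.person_id

Joined rows:
  Tina Thomas (Oslo) bought Tool Q for $132.61
  Sam White (Oslo) bought Tool Q for $58.96
  Tina Thomas (Oslo) bought Tool Q for $156.24
  Sam White (Oslo) bought Part R for $22.31

Total per person:
  Tina Thomas: $288.85
  Sam White: $81.27

Top spender: Tina Thomas ($288.85)

Tina Thomas ($288.85)


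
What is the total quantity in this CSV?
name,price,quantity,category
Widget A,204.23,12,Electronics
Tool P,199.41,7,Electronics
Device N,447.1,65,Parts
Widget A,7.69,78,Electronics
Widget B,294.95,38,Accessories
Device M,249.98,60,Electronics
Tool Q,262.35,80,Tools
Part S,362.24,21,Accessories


Computing total quantity:
Values: [12, 7, 65, 78, 38, 60, 80, 21]
Sum = 361

361


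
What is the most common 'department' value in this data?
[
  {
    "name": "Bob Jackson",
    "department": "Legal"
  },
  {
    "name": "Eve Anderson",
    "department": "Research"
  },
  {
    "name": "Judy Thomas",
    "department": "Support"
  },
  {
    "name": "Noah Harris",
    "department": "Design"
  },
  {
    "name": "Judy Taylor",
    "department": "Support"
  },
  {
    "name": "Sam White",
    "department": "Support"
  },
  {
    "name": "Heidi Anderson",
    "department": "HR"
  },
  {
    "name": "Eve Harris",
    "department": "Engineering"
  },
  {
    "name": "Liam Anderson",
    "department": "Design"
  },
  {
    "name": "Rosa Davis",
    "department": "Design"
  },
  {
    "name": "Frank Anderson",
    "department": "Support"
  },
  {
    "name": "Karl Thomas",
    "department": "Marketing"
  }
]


Counting 'department' values across 12 records:

  Support: 4 ####
  Design: 3 ###
  Legal: 1 #
  Research: 1 #
  HR: 1 #
  Engineering: 1 #
  Marketing: 1 #

Most common: Support (4 times)

Support (4 times)


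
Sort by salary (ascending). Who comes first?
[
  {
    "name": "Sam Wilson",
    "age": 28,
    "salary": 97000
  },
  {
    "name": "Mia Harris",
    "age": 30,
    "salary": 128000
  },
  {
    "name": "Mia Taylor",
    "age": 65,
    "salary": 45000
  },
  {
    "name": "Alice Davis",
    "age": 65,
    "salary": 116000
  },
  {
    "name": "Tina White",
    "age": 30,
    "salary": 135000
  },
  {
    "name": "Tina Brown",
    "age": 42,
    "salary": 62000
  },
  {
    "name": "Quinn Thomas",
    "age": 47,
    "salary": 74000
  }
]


Sort by: salary (ascending)

Sorted order:
  1. Mia Taylor (salary = 45000)
  2. Tina Brown (salary = 62000)
  3. Quinn Thomas (salary = 74000)
  4. Sam Wilson (salary = 97000)
  5. Alice Davis (salary = 116000)
  6. Mia Harris (salary = 128000)
  7. Tina White (salary = 135000)

First: Mia Taylor

Mia Taylor


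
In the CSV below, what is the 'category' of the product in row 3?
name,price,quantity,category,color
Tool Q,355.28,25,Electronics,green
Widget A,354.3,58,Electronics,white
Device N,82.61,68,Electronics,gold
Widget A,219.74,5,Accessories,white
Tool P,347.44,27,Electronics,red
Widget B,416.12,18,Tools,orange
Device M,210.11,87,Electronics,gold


Query: Row 3 ('Device N'), column 'category'
Value: Electronics

Electronics


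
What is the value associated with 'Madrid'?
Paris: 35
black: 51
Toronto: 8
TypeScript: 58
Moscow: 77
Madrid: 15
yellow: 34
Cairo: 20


Looking up key 'Madrid'
Value: 15

15


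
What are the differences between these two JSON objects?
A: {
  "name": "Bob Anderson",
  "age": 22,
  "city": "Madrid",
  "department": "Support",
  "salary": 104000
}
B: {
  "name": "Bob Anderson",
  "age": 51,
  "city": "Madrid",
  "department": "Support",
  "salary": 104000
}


Comparing each field (in key order):
  name: same
  age: DIFFERENT
  city: same
  department: same
  salary: same
Differences:
  age: 22 -> 51

1 field(s) changed

1 change: age


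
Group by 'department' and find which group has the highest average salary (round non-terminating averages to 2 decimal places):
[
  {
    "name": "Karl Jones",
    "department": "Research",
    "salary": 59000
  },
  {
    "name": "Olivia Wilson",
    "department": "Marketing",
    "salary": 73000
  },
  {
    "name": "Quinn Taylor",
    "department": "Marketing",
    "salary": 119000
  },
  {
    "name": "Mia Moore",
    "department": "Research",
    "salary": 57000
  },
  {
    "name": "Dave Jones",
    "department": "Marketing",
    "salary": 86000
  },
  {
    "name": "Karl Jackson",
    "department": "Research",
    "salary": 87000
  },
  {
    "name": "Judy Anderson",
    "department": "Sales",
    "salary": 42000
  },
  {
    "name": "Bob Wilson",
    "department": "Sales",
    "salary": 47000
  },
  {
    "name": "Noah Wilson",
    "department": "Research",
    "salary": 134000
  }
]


Group by: department

Groups:
  Marketing: 3 people, avg salary = 278000/3 ≈ $92666.67
  Research: 4 people, avg salary = 337000/4 = $84250
  Sales: 2 people, avg salary = 89000/2 = $44500

Highest average salary: Marketing (≈$92666.67)

Marketing (≈$92666.67)


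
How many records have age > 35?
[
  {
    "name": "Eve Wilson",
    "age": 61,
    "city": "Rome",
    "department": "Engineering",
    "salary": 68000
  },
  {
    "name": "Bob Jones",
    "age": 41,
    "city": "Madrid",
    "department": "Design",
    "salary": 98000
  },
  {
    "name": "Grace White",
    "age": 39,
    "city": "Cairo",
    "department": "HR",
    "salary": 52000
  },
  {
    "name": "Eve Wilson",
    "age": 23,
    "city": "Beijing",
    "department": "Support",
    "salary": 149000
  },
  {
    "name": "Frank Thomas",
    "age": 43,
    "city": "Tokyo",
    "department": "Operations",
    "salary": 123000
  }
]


Data: 5 records
Condition: age > 35

Checking each record:
  Eve Wilson: 61 MATCH
  Bob Jones: 41 MATCH
  Grace White: 39 MATCH
  Eve Wilson: 23
  Frank Thomas: 43 MATCH

Count: 4

4


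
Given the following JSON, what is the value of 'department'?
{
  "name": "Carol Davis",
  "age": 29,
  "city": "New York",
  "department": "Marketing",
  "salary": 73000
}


Looking up field 'department'
Value: Marketing

Marketing


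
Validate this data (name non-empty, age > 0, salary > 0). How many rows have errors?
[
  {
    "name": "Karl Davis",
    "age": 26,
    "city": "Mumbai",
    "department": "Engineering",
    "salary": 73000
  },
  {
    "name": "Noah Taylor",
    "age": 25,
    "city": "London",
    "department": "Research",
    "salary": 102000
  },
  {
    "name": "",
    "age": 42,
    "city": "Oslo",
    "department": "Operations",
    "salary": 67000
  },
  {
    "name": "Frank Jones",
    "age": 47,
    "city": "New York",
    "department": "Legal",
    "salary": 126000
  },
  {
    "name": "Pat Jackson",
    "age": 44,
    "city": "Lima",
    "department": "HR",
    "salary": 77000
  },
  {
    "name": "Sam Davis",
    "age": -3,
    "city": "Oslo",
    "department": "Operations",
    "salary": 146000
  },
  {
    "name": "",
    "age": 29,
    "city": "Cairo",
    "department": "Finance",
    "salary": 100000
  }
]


Validating 7 records:
Rules: name non-empty, age > 0, salary > 0

  Row 1 (Karl Davis): OK
  Row 2 (Noah Taylor): OK
  Row 3 (???): empty name
  Row 4 (Frank Jones): OK
  Row 5 (Pat Jackson): OK
  Row 6 (Sam Davis): negative age: -3
  Row 7 (???): empty name

Total errors: 3

3 errors


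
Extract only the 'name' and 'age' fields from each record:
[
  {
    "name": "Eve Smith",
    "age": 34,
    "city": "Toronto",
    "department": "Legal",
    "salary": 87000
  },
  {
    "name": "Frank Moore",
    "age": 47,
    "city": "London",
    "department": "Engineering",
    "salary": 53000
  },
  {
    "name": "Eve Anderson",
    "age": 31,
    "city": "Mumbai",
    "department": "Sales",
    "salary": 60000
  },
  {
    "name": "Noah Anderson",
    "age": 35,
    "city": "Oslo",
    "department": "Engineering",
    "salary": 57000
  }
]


Original: 4 records with fields: name, age, city, department, salary
Keep: ['name', 'age']
Drop: ['city', 'department', 'salary']
Result: 4 records, 2 fields each

[
  {
    "name": "Eve Smith",
    "age": 34
  },
  {
    "name": "Frank Moore",
    "age": 47
  },
  {
    "name": "Eve Anderson",
    "age": 31
  },
  {
    "name": "Noah Anderson",
    "age": 35
  }
]


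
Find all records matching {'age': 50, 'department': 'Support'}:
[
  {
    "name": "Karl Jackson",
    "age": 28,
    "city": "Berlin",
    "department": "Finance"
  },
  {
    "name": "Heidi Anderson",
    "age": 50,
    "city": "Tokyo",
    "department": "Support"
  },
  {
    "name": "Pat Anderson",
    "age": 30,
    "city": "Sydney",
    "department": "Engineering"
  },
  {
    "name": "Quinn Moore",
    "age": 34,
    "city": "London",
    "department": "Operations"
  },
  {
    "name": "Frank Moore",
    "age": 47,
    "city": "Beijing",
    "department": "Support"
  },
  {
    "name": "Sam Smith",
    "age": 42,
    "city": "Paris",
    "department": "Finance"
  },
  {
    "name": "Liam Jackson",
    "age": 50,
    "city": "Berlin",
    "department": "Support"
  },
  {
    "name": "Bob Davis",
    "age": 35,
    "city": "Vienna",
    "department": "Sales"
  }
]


Search criteria: {'age': 50, 'department': 'Support'}

Checking 8 records:
  Karl Jackson: {age: 28, department: Finance}
  Heidi Anderson: {age: 50, department: Support} <-- MATCH
  Pat Anderson: {age: 30, department: Engineering}
  Quinn Moore: {age: 34, department: Operations}
  Frank Moore: {age: 47, department: Support}
  Sam Smith: {age: 42, department: Finance}
  Liam Jackson: {age: 50, department: Support} <-- MATCH
  Bob Davis: {age: 35, department: Sales}

Matches: ["Heidi Anderson", "Liam Jackson"]

["Heidi Anderson", "Liam Jackson"]


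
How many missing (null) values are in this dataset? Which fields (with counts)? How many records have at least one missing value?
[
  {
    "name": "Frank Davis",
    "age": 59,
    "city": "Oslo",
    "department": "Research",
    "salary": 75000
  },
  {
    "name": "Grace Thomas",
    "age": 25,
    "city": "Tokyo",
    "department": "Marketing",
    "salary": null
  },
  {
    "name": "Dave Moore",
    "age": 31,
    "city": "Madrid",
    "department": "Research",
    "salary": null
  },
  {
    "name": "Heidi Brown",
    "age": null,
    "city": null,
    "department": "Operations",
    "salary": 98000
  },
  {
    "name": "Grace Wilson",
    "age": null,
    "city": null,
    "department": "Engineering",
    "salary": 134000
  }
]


Checking for missing (null) values in 5 records:

  Frank Davis: complete
  Grace Thomas: salary
  Dave Moore: salary
  Heidi Brown: age, city
  Grace Wilson: age, city

Per field:
  name: 0 missing
  age: 2 missing
  city: 2 missing
  department: 0 missing
  salary: 2 missing

Total missing values: 6
Records with any missing: 4

6 missing values (age: 2, city: 2, salary: 2); 4 incomplete records


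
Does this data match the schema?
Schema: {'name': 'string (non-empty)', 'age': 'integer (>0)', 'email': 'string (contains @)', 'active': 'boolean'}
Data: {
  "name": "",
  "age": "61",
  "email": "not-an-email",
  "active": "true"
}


Validating each field against schema:
  name: FAIL ("" is an empty string)
  age: FAIL ("61" is not an integer)
  email: FAIL ("not-an-email" does not contain @)
  active: FAIL ("true" is not a boolean)

Result: INVALID (4 errors: name, age, email, active)

INVALID (4 errors: name, age, email, active)


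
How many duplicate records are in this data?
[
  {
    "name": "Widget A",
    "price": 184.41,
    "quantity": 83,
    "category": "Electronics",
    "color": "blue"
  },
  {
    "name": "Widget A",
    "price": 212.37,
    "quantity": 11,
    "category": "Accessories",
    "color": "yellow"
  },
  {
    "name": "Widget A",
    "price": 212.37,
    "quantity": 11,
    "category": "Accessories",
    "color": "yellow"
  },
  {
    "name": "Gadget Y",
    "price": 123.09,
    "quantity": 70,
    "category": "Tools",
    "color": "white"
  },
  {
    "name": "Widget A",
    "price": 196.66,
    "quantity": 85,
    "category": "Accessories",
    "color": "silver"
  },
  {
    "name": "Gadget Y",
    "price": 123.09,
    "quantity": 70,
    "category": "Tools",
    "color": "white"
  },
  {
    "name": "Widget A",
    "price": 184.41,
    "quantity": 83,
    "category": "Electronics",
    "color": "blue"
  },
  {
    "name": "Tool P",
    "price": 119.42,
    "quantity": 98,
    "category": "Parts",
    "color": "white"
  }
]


Checking 8 records for duplicates:

  Row 1: Widget A ($184.41, qty 83)
  Row 2: Widget A ($212.37, qty 11)
  Row 3: Widget A ($212.37, qty 11) <-- DUPLICATE
  Row 4: Gadget Y ($123.09, qty 70)
  Row 5: Widget A ($196.66, qty 85)
  Row 6: Gadget Y ($123.09, qty 70) <-- DUPLICATE
  Row 7: Widget A ($184.41, qty 83) <-- DUPLICATE
  Row 8: Tool P ($119.42, qty 98)

Duplicates found: 3
Unique records: 5

3 duplicates, 5 unique
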